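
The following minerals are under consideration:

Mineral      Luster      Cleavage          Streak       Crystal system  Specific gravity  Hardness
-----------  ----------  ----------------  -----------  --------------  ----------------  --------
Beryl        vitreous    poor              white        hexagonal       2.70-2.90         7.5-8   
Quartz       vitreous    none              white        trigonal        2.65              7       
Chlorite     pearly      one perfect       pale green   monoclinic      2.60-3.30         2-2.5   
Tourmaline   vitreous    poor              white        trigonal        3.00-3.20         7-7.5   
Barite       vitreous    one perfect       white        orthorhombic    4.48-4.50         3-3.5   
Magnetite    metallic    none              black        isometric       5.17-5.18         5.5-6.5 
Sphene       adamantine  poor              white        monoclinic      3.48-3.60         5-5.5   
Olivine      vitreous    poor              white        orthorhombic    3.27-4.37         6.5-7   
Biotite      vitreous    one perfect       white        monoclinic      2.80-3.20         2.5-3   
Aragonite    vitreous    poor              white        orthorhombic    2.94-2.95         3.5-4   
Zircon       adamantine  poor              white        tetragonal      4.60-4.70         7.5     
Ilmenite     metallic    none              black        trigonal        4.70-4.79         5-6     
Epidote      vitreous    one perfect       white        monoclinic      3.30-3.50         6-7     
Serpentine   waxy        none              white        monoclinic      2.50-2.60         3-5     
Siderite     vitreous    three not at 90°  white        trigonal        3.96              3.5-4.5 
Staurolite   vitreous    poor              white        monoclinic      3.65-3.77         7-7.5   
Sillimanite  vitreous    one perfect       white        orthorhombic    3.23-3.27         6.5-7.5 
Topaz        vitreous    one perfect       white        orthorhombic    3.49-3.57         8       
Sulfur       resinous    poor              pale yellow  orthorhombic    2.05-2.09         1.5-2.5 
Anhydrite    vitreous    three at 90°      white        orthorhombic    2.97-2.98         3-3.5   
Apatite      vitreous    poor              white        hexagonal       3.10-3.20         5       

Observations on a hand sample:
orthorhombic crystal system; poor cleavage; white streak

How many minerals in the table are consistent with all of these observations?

2

Orthorhombic crystal system: Barite, Olivine, Aragonite, Sillimanite, Topaz, Sulfur, Anhydrite remain.
Poor cleavage: only Olivine, Aragonite, Sulfur remain.
White streak eliminates Sulfur.
Consistent with every observation: Aragonite, Olivine.
That is 2 minerals.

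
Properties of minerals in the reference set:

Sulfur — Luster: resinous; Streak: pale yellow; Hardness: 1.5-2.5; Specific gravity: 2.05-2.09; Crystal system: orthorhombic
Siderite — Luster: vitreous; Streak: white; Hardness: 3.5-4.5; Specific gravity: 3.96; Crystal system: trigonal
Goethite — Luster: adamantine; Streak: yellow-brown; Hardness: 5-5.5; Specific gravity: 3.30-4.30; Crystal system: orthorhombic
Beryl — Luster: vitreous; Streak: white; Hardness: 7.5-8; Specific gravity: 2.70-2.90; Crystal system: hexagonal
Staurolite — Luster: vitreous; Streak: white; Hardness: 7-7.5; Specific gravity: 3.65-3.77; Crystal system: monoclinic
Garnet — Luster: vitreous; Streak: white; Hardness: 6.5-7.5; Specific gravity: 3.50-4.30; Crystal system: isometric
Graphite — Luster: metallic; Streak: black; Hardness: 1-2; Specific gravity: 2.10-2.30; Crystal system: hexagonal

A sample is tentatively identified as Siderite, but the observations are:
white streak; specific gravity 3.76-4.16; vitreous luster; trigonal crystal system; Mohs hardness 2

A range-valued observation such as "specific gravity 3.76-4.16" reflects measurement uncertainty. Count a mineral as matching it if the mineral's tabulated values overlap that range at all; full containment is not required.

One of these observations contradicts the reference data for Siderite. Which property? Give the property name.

hardness

White streak: Siderite has white streak — consistent.
Specific gravity 3.76-4.16: Siderite has SG 3.96 — consistent.
Vitreous luster: Siderite has vitreous luster — consistent.
Trigonal crystal system: Siderite has trigonal system — consistent.
Mohs hardness 2: Siderite has hardness 3.5-4.5 — inconsistent.
The hardness is the one property that does not fit.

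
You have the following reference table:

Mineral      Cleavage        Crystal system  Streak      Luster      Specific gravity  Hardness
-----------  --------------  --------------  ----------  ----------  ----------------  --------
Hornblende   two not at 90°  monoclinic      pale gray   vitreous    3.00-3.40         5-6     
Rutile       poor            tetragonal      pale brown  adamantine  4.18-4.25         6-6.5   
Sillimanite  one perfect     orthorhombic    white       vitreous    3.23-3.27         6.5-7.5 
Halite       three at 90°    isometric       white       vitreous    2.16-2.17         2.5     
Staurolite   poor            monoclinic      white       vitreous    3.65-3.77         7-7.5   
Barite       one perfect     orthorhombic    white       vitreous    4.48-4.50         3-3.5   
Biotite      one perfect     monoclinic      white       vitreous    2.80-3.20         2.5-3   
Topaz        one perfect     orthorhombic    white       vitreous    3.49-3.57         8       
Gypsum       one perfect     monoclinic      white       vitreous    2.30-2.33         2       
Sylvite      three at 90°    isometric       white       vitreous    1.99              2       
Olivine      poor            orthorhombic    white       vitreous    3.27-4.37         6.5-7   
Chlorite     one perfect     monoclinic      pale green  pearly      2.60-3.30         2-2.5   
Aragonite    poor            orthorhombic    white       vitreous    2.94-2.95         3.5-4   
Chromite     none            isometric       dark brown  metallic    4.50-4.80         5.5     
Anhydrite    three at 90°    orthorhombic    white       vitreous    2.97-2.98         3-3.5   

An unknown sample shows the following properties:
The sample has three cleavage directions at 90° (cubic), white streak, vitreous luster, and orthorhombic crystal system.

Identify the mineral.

Anhydrite

Three cleavage directions at 90° (cubic) — leaves Halite, Sylvite, Anhydrite.
White streak — all remaining candidates fit.
Vitreous luster — consistent with all remaining minerals.
Orthorhombic crystal system — only Anhydrite remains.
Anhydrite is the sole remaining match.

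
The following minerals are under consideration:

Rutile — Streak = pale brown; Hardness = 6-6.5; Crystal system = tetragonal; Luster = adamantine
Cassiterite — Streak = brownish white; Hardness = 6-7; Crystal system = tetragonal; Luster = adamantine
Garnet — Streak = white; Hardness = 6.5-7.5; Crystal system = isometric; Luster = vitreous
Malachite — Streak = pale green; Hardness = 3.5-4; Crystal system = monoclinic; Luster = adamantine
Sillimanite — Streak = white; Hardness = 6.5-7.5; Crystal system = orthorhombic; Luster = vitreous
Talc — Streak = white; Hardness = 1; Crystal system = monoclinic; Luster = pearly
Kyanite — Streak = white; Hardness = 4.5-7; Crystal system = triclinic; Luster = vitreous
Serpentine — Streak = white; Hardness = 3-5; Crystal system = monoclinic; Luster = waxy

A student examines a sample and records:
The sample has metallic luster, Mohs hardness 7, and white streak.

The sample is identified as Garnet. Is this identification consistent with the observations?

Metallic luster — Garnet has vitreous luster; a mismatch.
Mohs hardness 7 — fits Garnet (hardness 6.5-7.5).
White streak — fits Garnet (white streak).
Luster alone is enough to reject Garnet.

No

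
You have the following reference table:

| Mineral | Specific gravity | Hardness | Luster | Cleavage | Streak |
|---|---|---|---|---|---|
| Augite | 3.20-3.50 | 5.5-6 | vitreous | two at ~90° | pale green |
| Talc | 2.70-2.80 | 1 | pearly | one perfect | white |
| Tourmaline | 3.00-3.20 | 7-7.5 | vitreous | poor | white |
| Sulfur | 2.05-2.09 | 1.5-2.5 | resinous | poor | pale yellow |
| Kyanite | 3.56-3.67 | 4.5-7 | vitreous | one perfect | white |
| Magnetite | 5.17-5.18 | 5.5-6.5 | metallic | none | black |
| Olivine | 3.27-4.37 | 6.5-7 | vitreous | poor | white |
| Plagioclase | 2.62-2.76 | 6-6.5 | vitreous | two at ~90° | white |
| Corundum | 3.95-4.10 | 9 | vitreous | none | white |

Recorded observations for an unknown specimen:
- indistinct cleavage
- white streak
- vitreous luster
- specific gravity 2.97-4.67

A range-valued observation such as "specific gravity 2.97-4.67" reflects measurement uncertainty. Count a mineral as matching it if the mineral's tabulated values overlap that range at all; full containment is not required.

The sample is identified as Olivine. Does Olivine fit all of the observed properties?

Indistinct cleavage — fits Olivine (cleavage poor).
White streak — fits Olivine (white streak).
Vitreous luster — fits Olivine (vitreous luster).
Specific gravity 2.97-4.67 — fits Olivine (SG 3.27-4.37).
Every observed property is compatible with the reference values for Olivine.

Yes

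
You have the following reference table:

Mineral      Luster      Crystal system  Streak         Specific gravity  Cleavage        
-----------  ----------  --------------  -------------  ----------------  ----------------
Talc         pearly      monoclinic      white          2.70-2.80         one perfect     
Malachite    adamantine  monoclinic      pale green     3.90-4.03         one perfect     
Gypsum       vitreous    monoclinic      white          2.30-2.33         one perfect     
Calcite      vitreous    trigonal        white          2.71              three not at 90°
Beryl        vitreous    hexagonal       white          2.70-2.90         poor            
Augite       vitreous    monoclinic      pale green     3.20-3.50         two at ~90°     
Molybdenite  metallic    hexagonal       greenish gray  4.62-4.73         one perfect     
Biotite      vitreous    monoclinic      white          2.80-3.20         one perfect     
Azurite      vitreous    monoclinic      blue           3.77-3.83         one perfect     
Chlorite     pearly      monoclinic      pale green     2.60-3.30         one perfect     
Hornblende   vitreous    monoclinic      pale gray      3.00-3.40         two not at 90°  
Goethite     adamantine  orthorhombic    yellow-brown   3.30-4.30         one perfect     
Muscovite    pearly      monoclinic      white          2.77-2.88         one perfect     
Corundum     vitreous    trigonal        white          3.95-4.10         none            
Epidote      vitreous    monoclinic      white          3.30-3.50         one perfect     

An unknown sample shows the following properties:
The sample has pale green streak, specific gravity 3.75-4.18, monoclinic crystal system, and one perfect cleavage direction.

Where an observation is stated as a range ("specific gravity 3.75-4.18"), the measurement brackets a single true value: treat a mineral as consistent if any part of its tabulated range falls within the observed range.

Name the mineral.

Pale green streak — leaves Malachite, Augite, Chlorite.
Specific gravity 3.75-4.18 — narrows the field to Malachite.
Monoclinic crystal system — every remaining candidate is consistent.
One perfect cleavage direction — every remaining candidate is consistent.
Malachite is the sole remaining match.

Malachite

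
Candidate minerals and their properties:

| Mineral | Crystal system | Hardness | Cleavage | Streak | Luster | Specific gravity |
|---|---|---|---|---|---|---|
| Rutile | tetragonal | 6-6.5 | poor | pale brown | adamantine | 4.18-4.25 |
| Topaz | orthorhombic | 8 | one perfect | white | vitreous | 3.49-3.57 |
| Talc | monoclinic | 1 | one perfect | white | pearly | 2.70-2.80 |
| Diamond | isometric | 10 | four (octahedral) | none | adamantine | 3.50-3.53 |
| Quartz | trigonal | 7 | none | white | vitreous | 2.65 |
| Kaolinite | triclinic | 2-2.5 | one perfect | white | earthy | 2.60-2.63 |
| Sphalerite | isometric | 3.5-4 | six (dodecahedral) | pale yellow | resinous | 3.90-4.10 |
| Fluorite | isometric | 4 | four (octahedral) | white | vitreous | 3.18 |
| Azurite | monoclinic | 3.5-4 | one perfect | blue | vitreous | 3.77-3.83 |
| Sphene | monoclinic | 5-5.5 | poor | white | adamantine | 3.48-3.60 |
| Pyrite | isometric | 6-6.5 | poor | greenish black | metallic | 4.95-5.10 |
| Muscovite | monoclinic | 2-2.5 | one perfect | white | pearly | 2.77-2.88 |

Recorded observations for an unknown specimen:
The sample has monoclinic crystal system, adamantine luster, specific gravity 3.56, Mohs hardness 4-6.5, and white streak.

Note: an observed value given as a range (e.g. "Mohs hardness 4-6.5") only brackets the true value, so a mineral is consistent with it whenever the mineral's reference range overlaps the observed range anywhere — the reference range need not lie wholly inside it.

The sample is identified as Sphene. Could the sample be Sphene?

Consistent

Monoclinic crystal system — fits Sphene (monoclinic system).
Adamantine luster — fits Sphene (adamantine luster).
Specific gravity 3.56 — fits Sphene (SG 3.48-3.60).
Mohs hardness 4-6.5 — fits Sphene (hardness 5-5.5).
White streak — fits Sphene (white streak).
Every observed property is compatible with the reference values for Sphene.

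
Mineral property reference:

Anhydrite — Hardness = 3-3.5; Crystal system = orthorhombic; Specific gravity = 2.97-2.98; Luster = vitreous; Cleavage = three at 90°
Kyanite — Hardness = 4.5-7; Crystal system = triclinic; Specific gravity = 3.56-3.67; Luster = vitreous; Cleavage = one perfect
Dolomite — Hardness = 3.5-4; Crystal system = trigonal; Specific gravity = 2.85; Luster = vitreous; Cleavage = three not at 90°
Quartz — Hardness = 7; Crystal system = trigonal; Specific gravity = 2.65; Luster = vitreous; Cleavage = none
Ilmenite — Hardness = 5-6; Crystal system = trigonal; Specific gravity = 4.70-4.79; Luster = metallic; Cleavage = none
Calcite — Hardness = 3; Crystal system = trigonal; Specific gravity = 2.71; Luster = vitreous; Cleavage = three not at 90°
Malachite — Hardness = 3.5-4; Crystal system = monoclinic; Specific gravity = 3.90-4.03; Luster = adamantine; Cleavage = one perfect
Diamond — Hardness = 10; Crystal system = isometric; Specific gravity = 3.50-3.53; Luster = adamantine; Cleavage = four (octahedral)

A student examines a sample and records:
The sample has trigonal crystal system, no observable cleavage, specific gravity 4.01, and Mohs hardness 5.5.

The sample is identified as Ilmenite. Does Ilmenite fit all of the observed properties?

Trigonal crystal system — fits Ilmenite (trigonal system).
No observable cleavage — fits Ilmenite (cleavage none).
Specific gravity 4.01 — Ilmenite has SG 4.70-4.79; which does not match.
Mohs hardness 5.5 — fits Ilmenite (hardness 5-6).
The specific gravity observation rules out Ilmenite.

Inconsistent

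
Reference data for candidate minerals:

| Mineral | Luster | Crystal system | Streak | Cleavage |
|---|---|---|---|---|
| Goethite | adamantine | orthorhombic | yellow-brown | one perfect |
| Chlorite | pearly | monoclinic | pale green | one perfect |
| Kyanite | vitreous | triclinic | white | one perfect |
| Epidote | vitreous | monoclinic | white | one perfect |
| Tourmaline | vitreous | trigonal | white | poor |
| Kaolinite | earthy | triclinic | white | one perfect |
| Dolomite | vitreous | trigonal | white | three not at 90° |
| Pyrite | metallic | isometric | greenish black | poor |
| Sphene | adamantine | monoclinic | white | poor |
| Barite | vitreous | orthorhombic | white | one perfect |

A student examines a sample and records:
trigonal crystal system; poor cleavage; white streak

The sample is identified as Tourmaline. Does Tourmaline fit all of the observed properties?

Trigonal crystal system — matches Tourmaline (trigonal system).
Poor cleavage — matches Tourmaline (cleavage poor).
White streak — matches Tourmaline (white streak).
Nothing contradicts Tourmaline.

Yes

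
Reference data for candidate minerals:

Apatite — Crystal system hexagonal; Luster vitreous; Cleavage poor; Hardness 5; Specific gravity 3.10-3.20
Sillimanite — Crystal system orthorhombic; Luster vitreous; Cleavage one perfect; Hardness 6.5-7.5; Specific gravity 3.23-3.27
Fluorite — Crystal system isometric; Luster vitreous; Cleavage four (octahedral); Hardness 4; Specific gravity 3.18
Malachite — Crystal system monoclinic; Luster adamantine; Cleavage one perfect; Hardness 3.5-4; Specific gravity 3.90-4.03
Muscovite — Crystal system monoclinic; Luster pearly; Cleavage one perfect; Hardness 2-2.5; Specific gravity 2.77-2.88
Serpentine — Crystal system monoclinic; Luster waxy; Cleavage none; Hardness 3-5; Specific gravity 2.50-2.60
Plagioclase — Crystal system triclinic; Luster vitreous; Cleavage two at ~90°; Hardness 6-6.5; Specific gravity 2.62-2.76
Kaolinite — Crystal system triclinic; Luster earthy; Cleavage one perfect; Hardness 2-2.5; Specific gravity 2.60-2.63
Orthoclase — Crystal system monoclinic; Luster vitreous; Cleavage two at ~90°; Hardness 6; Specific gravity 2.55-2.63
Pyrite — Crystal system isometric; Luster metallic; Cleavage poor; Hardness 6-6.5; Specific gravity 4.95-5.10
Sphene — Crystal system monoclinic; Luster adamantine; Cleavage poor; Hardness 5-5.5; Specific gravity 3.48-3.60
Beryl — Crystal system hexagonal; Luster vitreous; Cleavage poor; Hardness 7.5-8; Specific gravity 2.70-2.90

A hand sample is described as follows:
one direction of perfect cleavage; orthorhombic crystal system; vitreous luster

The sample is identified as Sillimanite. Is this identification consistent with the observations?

One direction of perfect cleavage — is consistent with Sillimanite (cleavage one perfect).
Orthorhombic crystal system — is consistent with Sillimanite (orthorhombic system).
Vitreous luster — is consistent with Sillimanite (vitreous luster).
Every observed property is compatible with the reference values for Sillimanite.

Consistent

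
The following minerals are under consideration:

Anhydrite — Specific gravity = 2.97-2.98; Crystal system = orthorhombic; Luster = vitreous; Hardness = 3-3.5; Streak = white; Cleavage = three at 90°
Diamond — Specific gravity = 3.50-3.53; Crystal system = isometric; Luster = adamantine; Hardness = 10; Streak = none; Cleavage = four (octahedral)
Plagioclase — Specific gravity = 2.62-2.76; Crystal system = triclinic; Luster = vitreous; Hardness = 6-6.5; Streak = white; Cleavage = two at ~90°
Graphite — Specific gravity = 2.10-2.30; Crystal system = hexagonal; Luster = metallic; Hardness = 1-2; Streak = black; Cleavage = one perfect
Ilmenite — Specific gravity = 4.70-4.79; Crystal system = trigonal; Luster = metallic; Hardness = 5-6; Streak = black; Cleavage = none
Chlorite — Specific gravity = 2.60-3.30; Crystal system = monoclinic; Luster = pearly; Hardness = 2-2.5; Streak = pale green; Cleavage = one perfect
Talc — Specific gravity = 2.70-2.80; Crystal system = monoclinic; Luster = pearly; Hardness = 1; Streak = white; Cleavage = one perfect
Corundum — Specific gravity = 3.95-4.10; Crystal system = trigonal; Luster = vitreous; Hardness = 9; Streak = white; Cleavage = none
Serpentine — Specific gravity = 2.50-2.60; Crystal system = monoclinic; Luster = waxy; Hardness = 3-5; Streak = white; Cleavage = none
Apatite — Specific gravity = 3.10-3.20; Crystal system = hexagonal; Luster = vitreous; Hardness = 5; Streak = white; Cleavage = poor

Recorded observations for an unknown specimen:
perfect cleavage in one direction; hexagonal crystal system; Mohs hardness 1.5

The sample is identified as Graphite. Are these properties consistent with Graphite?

Perfect cleavage in one direction — matches Graphite (cleavage one perfect).
Hexagonal crystal system — matches Graphite (hexagonal system).
Mohs hardness 1.5 — matches Graphite (hardness 1-2).
Every observed property is compatible with the reference values for Graphite.

Consistent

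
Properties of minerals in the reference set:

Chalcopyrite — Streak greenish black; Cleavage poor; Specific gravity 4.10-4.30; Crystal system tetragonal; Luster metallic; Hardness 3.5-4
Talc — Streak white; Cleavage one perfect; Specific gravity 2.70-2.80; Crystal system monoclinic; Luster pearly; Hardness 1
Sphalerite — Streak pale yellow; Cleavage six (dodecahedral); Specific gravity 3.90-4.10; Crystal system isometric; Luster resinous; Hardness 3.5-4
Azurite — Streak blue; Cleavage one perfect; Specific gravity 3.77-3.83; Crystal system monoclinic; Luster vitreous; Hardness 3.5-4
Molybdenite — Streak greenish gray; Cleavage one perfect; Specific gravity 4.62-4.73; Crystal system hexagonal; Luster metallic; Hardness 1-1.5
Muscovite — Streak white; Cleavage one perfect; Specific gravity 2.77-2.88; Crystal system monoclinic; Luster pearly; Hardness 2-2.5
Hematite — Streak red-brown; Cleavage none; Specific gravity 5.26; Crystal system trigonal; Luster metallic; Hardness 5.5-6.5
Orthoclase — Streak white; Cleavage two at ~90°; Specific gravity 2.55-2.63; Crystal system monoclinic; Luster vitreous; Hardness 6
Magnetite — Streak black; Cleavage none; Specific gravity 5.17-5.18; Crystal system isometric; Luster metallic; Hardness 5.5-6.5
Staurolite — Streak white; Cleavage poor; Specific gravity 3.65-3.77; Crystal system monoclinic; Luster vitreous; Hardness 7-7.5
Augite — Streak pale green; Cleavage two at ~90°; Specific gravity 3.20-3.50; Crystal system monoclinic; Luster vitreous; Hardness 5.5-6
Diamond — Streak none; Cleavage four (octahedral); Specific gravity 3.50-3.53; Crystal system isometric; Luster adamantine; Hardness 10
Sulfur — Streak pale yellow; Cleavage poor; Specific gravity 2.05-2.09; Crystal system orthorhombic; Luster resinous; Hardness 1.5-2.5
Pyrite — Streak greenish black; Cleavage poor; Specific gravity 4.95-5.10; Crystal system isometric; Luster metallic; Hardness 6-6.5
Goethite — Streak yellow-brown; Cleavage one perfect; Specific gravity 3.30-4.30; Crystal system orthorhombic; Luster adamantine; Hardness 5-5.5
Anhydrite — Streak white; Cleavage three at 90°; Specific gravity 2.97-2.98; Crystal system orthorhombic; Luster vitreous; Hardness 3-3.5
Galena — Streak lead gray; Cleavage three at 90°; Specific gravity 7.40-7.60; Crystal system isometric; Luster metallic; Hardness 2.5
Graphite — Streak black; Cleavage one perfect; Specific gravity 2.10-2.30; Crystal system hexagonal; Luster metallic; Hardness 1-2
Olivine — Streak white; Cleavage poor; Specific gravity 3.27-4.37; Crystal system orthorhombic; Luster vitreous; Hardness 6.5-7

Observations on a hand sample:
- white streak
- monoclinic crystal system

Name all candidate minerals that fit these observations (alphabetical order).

Muscovite, Orthoclase, Staurolite, Talc

White streak — Talc, Muscovite, Orthoclase, Staurolite, Anhydrite, Olivine remain.
Monoclinic crystal system eliminates Anhydrite, Olivine.
The minerals that satisfy all observations are Muscovite, Orthoclase, Staurolite, Talc.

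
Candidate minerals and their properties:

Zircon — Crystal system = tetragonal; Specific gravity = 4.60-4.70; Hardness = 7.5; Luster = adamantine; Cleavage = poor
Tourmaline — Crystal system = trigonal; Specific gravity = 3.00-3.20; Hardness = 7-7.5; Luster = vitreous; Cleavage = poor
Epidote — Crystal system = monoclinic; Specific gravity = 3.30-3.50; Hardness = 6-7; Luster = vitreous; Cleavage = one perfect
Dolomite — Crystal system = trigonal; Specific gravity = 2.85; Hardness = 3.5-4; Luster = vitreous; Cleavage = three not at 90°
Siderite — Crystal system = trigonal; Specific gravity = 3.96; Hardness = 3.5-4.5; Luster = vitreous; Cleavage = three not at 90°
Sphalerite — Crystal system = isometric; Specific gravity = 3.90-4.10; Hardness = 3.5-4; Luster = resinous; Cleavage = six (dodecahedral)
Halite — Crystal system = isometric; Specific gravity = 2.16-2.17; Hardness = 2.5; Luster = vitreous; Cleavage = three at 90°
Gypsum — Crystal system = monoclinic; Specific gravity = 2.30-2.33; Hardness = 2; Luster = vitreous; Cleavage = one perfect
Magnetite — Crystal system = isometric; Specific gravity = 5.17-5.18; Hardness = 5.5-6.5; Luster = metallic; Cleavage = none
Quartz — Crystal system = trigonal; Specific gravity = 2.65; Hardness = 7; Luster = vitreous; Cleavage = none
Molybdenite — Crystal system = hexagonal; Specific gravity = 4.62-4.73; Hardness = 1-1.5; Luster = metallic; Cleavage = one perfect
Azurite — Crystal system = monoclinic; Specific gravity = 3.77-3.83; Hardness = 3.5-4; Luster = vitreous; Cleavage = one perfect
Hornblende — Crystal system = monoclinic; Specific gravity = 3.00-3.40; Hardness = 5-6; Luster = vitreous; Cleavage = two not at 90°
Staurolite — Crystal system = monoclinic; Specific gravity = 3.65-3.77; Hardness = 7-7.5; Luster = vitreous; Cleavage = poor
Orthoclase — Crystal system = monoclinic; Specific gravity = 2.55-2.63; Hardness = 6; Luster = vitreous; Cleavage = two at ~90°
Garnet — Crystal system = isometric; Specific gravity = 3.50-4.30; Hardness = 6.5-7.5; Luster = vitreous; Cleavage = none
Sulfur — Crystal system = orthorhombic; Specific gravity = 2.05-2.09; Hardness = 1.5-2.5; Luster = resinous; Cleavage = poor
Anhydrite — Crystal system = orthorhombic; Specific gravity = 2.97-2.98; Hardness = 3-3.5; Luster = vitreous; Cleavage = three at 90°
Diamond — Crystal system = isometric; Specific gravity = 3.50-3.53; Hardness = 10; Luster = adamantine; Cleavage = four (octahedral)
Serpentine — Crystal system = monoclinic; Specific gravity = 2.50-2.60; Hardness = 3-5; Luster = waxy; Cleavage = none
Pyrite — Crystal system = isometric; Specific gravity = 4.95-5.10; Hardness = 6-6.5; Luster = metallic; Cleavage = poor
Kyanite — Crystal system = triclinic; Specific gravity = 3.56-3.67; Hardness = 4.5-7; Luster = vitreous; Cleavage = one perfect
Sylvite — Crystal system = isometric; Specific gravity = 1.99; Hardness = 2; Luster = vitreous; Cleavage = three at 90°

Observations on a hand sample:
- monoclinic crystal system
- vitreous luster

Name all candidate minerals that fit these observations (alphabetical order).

Monoclinic crystal system: Epidote, Gypsum, Azurite, Hornblende, Staurolite, Orthoclase, Serpentine remain.
Vitreous luster is inconsistent with Serpentine.
Consistent with every observation: Azurite, Epidote, Gypsum, Hornblende, Orthoclase, Staurolite.

Azurite, Epidote, Gypsum, Hornblende, Orthoclase, Staurolite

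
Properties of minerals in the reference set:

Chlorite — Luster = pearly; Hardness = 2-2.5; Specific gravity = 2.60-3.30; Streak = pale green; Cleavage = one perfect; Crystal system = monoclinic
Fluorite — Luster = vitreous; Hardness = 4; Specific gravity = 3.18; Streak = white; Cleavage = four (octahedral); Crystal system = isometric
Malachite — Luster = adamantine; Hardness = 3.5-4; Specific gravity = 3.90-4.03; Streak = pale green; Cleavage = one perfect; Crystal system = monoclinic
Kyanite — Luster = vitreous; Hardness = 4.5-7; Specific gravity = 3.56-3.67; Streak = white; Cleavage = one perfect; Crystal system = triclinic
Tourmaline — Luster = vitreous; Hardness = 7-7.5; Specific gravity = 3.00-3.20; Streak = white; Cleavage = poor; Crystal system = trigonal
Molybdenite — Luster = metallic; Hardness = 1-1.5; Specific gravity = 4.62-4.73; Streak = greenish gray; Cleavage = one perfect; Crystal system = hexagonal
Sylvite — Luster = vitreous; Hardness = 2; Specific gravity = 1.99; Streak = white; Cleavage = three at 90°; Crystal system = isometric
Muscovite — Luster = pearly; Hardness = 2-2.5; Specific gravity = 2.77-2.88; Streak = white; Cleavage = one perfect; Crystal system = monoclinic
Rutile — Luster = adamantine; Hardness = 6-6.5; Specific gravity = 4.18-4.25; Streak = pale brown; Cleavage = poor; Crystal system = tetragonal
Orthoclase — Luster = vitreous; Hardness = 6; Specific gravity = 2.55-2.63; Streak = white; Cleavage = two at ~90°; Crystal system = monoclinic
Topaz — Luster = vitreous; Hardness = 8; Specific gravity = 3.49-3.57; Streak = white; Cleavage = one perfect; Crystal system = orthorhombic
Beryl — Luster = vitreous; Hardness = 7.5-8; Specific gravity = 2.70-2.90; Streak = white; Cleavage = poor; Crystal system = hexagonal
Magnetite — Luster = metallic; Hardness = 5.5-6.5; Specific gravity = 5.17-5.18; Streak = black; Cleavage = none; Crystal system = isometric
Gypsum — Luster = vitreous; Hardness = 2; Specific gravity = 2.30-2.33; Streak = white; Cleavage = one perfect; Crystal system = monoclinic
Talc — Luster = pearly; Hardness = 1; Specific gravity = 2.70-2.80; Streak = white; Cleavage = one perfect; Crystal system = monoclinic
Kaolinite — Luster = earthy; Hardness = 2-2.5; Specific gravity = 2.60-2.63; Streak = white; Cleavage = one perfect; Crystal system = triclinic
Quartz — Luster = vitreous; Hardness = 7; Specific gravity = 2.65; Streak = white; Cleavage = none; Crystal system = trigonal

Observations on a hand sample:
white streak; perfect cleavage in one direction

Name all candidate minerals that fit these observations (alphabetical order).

Gypsum, Kaolinite, Kyanite, Muscovite, Talc, Topaz

White streak rules out Chlorite, Malachite, Molybdenite, Rutile, Magnetite.
Perfect cleavage in one direction is inconsistent with Fluorite, Tourmaline, Sylvite, Orthoclase, Beryl, Quartz.
Consistent with every observation: Gypsum, Kaolinite, Kyanite, Muscovite, Talc, Topaz.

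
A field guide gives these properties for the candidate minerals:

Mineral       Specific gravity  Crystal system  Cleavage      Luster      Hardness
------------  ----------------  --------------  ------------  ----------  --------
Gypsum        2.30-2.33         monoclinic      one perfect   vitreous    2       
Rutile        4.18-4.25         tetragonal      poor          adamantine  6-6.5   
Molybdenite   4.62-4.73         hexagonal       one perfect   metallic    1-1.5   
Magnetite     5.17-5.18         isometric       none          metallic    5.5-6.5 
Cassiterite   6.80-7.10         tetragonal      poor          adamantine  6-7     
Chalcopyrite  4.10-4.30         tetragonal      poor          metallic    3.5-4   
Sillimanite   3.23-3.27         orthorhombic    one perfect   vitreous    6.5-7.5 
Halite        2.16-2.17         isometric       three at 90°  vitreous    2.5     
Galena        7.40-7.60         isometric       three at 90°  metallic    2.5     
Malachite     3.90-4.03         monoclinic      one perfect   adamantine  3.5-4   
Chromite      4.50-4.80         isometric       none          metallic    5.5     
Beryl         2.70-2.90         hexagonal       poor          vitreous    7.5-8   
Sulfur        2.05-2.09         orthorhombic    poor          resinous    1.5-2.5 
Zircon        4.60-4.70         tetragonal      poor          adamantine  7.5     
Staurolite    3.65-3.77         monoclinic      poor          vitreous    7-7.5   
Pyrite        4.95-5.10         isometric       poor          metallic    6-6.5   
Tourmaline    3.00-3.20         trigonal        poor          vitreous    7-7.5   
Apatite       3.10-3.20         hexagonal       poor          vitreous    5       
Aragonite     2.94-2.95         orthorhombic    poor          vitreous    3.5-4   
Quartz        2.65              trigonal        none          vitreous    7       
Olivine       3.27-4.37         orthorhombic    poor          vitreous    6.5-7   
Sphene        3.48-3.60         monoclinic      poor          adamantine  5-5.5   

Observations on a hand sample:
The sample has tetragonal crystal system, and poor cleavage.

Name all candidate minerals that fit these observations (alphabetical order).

Cassiterite, Chalcopyrite, Rutile, Zircon

Tetragonal crystal system — only Rutile, Cassiterite, Chalcopyrite, Zircon remain.
Poor cleavage — no further eliminations.
Consistent with every observation: Cassiterite, Chalcopyrite, Rutile, Zircon.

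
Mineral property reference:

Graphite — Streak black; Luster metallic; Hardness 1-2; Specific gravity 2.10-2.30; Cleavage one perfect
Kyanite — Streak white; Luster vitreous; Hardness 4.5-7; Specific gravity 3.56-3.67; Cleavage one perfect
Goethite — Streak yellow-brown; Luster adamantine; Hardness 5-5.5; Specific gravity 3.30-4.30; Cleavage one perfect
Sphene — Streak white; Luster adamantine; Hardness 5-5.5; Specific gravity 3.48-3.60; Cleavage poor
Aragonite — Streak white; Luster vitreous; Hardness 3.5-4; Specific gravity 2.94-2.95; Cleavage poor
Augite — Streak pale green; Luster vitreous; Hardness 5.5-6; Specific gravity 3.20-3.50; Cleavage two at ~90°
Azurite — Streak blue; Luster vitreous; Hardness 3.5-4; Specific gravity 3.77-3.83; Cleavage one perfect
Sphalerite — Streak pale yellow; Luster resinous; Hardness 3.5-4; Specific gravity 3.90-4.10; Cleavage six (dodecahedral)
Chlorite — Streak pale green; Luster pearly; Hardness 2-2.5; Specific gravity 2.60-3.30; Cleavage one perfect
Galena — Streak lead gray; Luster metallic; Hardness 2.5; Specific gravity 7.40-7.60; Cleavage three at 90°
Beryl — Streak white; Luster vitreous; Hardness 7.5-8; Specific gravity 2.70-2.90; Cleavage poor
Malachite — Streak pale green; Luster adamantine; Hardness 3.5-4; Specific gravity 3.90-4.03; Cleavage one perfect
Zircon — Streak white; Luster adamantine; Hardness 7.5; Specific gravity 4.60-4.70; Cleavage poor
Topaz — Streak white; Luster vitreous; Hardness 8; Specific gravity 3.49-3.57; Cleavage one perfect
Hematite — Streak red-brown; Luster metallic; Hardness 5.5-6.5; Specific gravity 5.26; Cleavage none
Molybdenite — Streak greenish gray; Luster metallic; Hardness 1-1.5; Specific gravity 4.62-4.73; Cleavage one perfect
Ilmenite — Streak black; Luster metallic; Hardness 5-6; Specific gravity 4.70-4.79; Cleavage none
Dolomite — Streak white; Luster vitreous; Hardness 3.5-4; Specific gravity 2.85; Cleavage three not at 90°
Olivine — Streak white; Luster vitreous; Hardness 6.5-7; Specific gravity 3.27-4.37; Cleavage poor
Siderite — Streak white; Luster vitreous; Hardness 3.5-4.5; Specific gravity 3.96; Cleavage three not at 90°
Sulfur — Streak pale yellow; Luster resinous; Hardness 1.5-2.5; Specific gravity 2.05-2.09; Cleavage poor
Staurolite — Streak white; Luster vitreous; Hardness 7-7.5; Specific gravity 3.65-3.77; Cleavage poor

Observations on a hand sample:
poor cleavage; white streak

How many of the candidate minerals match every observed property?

6

Poor cleavage: leaves Sphene, Aragonite, Beryl, Zircon, Olivine, Sulfur, Staurolite.
White streak rules out Sulfur.
The minerals that satisfy all observations are Aragonite, Beryl, Olivine, Sphene, Staurolite, Zircon.
That is 6 minerals.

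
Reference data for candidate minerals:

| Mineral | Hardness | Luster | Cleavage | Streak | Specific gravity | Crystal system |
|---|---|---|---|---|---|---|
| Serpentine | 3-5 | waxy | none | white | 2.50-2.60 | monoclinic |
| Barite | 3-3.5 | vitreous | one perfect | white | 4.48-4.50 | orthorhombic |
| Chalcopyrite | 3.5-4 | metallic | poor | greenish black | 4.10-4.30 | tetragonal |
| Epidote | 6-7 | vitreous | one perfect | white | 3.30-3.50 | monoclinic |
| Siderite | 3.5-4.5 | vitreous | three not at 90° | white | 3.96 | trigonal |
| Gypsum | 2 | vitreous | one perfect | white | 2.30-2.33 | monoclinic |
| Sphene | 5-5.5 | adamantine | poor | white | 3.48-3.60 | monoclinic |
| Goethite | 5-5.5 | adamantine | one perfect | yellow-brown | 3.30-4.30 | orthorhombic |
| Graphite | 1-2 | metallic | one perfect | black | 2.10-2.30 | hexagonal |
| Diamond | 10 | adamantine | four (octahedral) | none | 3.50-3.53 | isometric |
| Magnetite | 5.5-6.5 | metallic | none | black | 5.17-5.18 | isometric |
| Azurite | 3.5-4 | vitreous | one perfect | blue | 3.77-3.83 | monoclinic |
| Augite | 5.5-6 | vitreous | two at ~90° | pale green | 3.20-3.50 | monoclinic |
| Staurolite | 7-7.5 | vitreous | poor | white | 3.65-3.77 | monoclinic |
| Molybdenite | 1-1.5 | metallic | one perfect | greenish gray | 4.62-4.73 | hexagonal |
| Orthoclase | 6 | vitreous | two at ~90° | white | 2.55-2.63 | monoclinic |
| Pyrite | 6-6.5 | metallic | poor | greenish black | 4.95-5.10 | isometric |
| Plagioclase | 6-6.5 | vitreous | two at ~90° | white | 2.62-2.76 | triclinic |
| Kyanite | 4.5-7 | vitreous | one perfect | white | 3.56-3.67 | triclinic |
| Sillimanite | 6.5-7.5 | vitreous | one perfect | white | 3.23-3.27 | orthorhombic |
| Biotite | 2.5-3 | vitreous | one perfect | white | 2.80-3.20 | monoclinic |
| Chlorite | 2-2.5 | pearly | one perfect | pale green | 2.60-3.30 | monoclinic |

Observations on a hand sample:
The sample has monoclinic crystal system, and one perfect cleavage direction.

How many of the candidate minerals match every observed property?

5

Monoclinic crystal system — only Serpentine, Epidote, Gypsum, Sphene, Azurite, Augite, Staurolite, Orthoclase, Biotite, Chlorite remain.
One perfect cleavage direction rules out Serpentine, Sphene, Augite, Staurolite, Orthoclase.
Remaining candidates: Azurite, Biotite, Chlorite, Epidote, Gypsum.
That is 5 minerals.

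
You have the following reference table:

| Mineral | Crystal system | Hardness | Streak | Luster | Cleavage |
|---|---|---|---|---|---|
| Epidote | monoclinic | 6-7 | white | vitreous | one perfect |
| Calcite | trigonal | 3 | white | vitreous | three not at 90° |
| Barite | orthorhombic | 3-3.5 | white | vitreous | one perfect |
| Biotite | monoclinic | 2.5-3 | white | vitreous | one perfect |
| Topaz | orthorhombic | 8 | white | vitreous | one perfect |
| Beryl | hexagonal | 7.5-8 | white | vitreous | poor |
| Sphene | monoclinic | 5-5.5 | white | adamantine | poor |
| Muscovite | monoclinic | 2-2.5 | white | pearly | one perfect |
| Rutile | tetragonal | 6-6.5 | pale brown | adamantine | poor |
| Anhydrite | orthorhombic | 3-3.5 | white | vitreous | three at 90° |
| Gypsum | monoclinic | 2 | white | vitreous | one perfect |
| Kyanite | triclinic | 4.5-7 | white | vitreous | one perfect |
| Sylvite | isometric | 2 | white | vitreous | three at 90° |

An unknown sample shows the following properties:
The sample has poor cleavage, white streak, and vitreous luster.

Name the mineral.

Poor cleavage: Beryl, Sphene, Rutile remain.
White streak is inconsistent with Rutile.
Vitreous luster excludes Sphene.
Beryl is the sole remaining match.

Beryl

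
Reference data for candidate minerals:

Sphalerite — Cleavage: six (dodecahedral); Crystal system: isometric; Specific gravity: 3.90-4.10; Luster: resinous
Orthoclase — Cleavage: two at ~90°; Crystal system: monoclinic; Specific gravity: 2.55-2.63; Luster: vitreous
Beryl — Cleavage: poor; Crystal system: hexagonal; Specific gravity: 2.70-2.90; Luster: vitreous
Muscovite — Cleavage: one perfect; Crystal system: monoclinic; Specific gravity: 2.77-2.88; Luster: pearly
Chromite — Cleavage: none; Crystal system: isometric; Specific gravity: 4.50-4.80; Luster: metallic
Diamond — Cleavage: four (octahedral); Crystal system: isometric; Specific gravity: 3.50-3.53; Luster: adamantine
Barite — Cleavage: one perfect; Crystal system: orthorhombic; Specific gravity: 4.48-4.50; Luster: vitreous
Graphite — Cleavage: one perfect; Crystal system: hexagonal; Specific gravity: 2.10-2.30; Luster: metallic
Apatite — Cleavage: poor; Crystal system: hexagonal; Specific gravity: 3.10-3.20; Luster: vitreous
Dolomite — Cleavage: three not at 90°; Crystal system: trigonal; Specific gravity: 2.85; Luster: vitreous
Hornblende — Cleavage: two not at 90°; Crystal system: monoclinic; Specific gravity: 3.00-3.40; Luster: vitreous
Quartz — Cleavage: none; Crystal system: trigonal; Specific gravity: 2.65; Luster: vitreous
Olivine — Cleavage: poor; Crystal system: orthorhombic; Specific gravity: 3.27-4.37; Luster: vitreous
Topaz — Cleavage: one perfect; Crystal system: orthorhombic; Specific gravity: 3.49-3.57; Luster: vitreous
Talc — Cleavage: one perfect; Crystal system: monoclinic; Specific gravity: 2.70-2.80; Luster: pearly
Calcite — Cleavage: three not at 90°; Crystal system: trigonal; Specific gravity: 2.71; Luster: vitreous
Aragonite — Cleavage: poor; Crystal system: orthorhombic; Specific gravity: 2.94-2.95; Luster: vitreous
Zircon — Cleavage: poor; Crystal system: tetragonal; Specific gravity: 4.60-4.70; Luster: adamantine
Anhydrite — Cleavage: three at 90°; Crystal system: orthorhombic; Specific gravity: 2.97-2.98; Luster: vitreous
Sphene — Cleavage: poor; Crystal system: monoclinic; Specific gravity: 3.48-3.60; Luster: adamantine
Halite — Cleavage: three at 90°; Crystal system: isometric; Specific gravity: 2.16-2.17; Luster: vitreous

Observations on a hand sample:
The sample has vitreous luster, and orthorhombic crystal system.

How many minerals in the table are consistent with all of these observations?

5

Vitreous luster — only Orthoclase, Beryl, Barite, Apatite, Dolomite, Hornblende, Quartz, Olivine, Topaz, Calcite, Aragonite, Anhydrite, Halite remain.
Orthorhombic crystal system — Barite, Olivine, Topaz, Aragonite, Anhydrite remain.
The minerals that satisfy all observations are Anhydrite, Aragonite, Barite, Olivine, Topaz.
That is 5 minerals.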